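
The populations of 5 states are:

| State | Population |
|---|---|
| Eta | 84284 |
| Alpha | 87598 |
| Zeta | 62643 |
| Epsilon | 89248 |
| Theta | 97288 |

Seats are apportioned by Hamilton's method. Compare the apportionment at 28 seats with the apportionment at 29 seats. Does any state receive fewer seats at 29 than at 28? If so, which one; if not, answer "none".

At 28 seats: Eta 6, Alpha 6, Zeta 4, Epsilon 6, Theta 6.
At 29 seats: Eta 6, Alpha 6, Zeta 4, Epsilon 6, Theta 7.
No state's allocation decreased.

none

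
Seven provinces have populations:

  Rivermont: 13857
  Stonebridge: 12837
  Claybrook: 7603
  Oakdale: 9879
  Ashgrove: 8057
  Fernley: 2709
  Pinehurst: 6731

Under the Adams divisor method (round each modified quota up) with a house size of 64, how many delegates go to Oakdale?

Standard divisor 61673/64 ≈ 963.641; standard quotas: Rivermont 14.380, Stonebridge 13.321, Claybrook 7.890, Oakdale 10.252, Ashgrove 8.361, Fernley 2.811, Pinehurst 6.985.
Rounding up gives 15, 14, 8, 11, 9, 3, 7 = 67 seats, so the divisor must be adjusted.
With modified divisor 1000: modified quotas Rivermont 13.857, Stonebridge 12.837, Claybrook 7.603, Oakdale 9.879, Ashgrove 8.057, Fernley 2.709, Pinehurst 6.731.
Rounding up: Rivermont 14, Stonebridge 13, Claybrook 8, Oakdale 10, Ashgrove 9, Fernley 3, Pinehurst 7 (total 64).
Oakdale receives 10.

10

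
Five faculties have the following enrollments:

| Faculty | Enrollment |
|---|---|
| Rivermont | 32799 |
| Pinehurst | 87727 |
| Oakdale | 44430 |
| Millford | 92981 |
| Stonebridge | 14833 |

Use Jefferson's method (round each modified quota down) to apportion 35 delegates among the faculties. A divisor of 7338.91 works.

With modified divisor 7338.91: modified quotas Rivermont 4.469, Pinehurst 11.954, Oakdale 6.054, Millford 12.670, Stonebridge 2.021.
Rounding down: Rivermont 4, Pinehurst 11, Oakdale 6, Millford 12, Stonebridge 2 (total 35).

Rivermont 4, Pinehurst 11, Oakdale 6, Millford 12, Stonebridge 2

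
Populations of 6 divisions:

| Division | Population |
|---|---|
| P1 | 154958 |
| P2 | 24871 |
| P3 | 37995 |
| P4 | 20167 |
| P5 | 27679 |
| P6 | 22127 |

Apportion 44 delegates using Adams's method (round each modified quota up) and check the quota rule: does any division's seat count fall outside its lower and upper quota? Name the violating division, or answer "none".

none

Standard quotas: P1 23.691, P2 3.802, P3 5.809, P4 3.083, P5 4.232, P6 3.383.
Adams allocation: P1 23, P2 4, P3 6, P4 3, P5 4, P6 4.
Every allocation lies between the lower and upper quota.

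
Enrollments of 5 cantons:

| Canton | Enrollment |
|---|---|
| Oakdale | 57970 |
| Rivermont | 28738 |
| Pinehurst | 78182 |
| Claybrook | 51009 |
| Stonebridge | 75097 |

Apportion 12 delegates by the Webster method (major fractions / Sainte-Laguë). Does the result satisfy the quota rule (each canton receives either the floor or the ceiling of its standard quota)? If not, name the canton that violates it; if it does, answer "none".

Standard quotas: Oakdale 2.391, Rivermont 1.185, Pinehurst 3.224, Claybrook 2.103, Stonebridge 3.097.
Webster allocation: Oakdale 3, Rivermont 1, Pinehurst 3, Claybrook 2, Stonebridge 3.
Every allocation lies between the lower and upper quota.

none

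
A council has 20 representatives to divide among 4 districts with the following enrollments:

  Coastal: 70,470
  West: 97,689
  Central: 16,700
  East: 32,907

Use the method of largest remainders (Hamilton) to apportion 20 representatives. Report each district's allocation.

Total 217766; standard divisor 217766/20 ≈ 10888.3.
Standard quotas: Coastal 6.4721, West 8.9719, Central 1.5338, East 3.0222.
Lower quotas: Coastal 6, West 8, Central 1, East 3 (sum 18, leaving 2 seats).
Remainders in descending order: West 0.9719, Central 0.5338, Coastal 0.4721, East 0.0222.
Largest remainders: West, Central receive the extra seats.

Coastal 6; West 9; Central 2; East 3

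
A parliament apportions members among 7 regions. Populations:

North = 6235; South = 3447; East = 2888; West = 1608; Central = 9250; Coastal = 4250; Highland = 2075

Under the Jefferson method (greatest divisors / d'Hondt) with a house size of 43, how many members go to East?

Standard divisor 29753/43 ≈ 691.93; standard quotas: North 9.011, South 4.982, East 4.174, West 2.324, Central 13.368, Coastal 6.142, Highland 2.999.
Rounding down gives 9, 4, 4, 2, 13, 6, 2 = 40 seats, so the divisor must be adjusted.
With modified divisor 640: modified quotas North 9.742, South 5.386, East 4.513, West 2.513, Central 14.453, Coastal 6.641, Highland 3.242.
Rounding down: North 9, South 5, East 4, West 2, Central 14, Coastal 6, Highland 3 (total 43).
East receives 4.

4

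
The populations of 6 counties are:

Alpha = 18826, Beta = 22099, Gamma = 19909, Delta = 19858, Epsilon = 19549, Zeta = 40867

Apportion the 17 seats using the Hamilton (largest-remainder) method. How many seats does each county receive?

Alpha=2; Beta=3; Gamma=3; Delta=2; Epsilon=2; Zeta=5

Standard divisor: 141108 ÷ 17 ≈ 8300.471.
Standard quotas: Alpha 2.2681, Beta 2.6624, Gamma 2.3985, Delta 2.3924, Epsilon 2.3552, Zeta 4.9235.
Lower quotas: Alpha 2, Beta 2, Gamma 2, Delta 2, Epsilon 2, Zeta 4 (sum 14, leaving 3 seats).
Remainders in descending order: Zeta 0.9235, Beta 0.6624, Gamma 0.3985, Delta 0.3924, Epsilon 0.3552, Alpha 0.2681.
The surplus seats go to Zeta, Beta, Gamma.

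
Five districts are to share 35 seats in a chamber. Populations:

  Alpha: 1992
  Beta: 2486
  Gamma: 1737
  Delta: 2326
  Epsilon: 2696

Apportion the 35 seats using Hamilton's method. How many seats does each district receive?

Alpha: 6, Beta: 8, Gamma: 6, Delta: 7, Epsilon: 8

Total 11237; standard divisor 11237/35 ≈ 321.057.
Standard quotas: Alpha 6.205, Beta 7.743, Gamma 5.410, Delta 7.245, Epsilon 8.397.
Lower quotas: Alpha 6, Beta 7, Gamma 5, Delta 7, Epsilon 8 (sum 33, leaving 2 seats).
Remainders in descending order: Beta 0.743, Gamma 0.410, Epsilon 0.397, Delta 0.245, Alpha 0.205.
The surplus seats go to Beta, Gamma.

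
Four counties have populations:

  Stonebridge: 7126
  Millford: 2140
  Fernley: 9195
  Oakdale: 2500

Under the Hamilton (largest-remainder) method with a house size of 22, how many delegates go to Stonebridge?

The standard divisor is 20961/22 ≈ 952.773.
Standard quotas: Stonebridge 7.4792, Millford 2.2461, Fernley 9.6508, Oakdale 2.6239.
Lower quotas: Stonebridge 7, Millford 2, Fernley 9, Oakdale 2 (sum 20, leaving 2 seats).
Remainders in descending order: Fernley 0.6508, Oakdale 0.6239, Stonebridge 0.4792, Millford 0.2461.
The surplus seats go to Fernley, Oakdale.
Stonebridge receives 7.

7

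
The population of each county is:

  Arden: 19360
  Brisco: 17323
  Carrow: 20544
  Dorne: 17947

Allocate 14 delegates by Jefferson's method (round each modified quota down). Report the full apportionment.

Standard divisor 75174/14 ≈ 5369.571; standard quotas: Arden 3.606, Brisco 3.226, Carrow 3.826, Dorne 3.342.
Rounding down gives 3, 3, 3, 3 = 12 seats, so the divisor must be adjusted.
With modified divisor 4700: modified quotas Arden 4.119, Brisco 3.686, Carrow 4.371, Dorne 3.819.
Rounding down: Arden 4, Brisco 3, Carrow 4, Dorne 3 (total 14).

Arden=4, Brisco=3, Carrow=4, Dorne=3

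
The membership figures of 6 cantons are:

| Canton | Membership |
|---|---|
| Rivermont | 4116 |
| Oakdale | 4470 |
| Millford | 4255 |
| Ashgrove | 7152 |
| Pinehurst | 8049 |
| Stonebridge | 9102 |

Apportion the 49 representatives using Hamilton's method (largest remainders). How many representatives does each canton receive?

Rivermont=5; Oakdale=6; Millford=6; Ashgrove=9; Pinehurst=11; Stonebridge=12

The standard divisor is 37144/49 ≈ 758.041.
Standard quotas: Rivermont 5.4298, Oakdale 5.8968, Millford 5.6132, Ashgrove 9.4348, Pinehurst 10.6182, Stonebridge 12.0073.
Lower quotas: Rivermont 5, Oakdale 5, Millford 5, Ashgrove 9, Pinehurst 10, Stonebridge 12 (sum 46, leaving 3 seats).
Remainders in descending order: Oakdale 0.8968, Pinehurst 0.6182, Millford 0.6132, Ashgrove 0.4348, Rivermont 0.4298, Stonebridge 0.0073.
The surplus seats go to Oakdale, Pinehurst, Millford.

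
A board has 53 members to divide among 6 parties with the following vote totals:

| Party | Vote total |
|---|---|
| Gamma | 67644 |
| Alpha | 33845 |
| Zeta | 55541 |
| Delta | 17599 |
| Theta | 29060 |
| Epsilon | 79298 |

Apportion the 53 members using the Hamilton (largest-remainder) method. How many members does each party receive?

The standard divisor is 282987/53 ≈ 5339.377.
Standard quotas: Gamma 12.6689, Alpha 6.3388, Zeta 10.4021, Delta 3.2961, Theta 5.4426, Epsilon 14.8515.
Lower quotas: Gamma 12, Alpha 6, Zeta 10, Delta 3, Theta 5, Epsilon 14 (sum 50, leaving 3 seats).
Remainders in descending order: Epsilon 0.8515, Gamma 0.6689, Theta 0.4426, Zeta 0.4021, Alpha 0.3388, Delta 0.2961.
Largest remainders: Epsilon, Gamma, Theta receive the extra seats.

Gamma: 13; Alpha: 6; Zeta: 10; Delta: 3; Theta: 6; Epsilon: 15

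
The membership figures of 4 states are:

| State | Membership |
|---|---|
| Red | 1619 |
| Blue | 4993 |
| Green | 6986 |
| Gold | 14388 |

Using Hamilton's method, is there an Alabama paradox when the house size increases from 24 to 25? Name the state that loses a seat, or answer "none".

Red

At 24 seats: Red 2, Blue 4, Green 6, Gold 12.
At 25 seats: Red 1, Blue 5, Green 6, Gold 13.
Red drops from 2 to 1.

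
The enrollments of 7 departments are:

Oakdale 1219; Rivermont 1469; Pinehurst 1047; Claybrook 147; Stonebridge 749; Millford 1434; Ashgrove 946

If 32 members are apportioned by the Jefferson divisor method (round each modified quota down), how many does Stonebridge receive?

Standard divisor 7011/32 ≈ 219.094; standard quotas: Oakdale 5.564, Rivermont 6.705, Pinehurst 4.779, Claybrook 0.671, Stonebridge 3.419, Millford 6.545, Ashgrove 4.318.
Rounding down gives 5, 6, 4, 0, 3, 6, 4 = 28 seats, so the divisor must be adjusted.
With modified divisor 200: modified quotas Oakdale 6.095, Rivermont 7.345, Pinehurst 5.235, Claybrook 0.735, Stonebridge 3.745, Millford 7.170, Ashgrove 4.730.
Rounding down: Oakdale 6, Rivermont 7, Pinehurst 5, Claybrook 0, Stonebridge 3, Millford 7, Ashgrove 4 (total 32).
Stonebridge receives 3.

3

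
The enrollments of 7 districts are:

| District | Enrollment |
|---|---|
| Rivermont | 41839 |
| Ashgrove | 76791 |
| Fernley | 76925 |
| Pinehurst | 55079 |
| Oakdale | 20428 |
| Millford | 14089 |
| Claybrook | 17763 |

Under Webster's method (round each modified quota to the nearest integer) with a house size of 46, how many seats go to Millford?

2

Standard divisor 302914/46 ≈ 6585.087; standard quotas: Rivermont 6.354, Ashgrove 11.661, Fernley 11.682, Pinehurst 8.364, Oakdale 3.102, Millford 2.140, Claybrook 2.697.
Rounding to the nearest integer gives Rivermont 6, Ashgrove 12, Fernley 12, Pinehurst 8, Oakdale 3, Millford 2, Claybrook 3 — total 46, matching the house size, so no adjustment is needed.
Millford receives 2.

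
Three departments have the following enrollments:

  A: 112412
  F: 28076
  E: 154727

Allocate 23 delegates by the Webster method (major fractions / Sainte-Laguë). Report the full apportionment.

Standard divisor 295215/23 ≈ 12835.435; standard quotas: A 8.758, F 2.187, E 12.055.
Rounding to the nearest integer gives A 9, F 2, E 12 — total 23, matching the house size, so no adjustment is needed.

A 9, F 2, E 12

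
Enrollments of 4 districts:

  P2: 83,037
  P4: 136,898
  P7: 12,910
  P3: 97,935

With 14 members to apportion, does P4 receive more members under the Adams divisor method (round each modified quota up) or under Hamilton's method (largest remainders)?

Adams: P2 4, P4 5, P7 1, P3 4.
Hamilton: P2 3, P4 6, P7 1, P3 4.
P4 gets 5 under Adams and 6 under Hamilton.

Hamilton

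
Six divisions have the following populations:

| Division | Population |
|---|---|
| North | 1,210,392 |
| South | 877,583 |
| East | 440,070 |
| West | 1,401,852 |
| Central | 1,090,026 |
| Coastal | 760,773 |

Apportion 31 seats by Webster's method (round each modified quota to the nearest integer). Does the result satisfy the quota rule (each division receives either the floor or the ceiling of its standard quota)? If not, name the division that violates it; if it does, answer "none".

none

Standard quotas: North 6.491, South 4.706, East 2.360, West 7.518, Central 5.845, Coastal 4.080.
Webster allocation: North 6, South 5, East 2, West 8, Central 6, Coastal 4.
Every allocation lies between the lower and upper quota.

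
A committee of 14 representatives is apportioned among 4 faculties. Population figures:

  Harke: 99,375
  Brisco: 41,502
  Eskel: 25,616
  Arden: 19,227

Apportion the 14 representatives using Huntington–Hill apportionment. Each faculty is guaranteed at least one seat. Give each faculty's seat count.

With divisor 13438: modified quotas Harke 7.395, Brisco 3.088, Eskel 1.906, Arden 1.431.
Geometric-mean thresholds: Harke √(7·8)=7.483, Brisco √(3·4)=3.464, Eskel √(1·2)=1.414, Arden √(1·2)=1.414.
Each quota rounded against its threshold gives Harke 7, Brisco 3, Eskel 2, Arden 2 (total 14).

Harke=7; Brisco=3; Eskel=2; Arden=2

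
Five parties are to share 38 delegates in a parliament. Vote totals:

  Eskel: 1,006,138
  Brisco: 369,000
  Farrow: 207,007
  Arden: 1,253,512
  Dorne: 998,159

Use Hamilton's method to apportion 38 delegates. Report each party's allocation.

Eskel: 10, Brisco: 4, Farrow: 2, Arden: 12, Dorne: 10

Standard divisor: 3833816 ÷ 38 ≈ 100889.895.
Standard quotas: Eskel 9.9726, Brisco 3.6575, Farrow 2.0518, Arden 12.4246, Dorne 9.8935.
Lower quotas: Eskel 9, Brisco 3, Farrow 2, Arden 12, Dorne 9 (sum 35, leaving 3 seats).
Remainders in descending order: Eskel 0.9726, Dorne 0.8935, Brisco 0.6575, Arden 0.4246, Farrow 0.0518.
Largest remainders: Eskel, Dorne, Brisco receive the extra seats.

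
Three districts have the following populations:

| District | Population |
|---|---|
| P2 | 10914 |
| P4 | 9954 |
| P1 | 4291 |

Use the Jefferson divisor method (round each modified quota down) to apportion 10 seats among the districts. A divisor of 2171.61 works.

P2=5, P4=4, P1=1

With modified divisor 2171.61: modified quotas P2 5.026, P4 4.584, P1 1.976.
Rounding down: P2 5, P4 4, P1 1 (total 10).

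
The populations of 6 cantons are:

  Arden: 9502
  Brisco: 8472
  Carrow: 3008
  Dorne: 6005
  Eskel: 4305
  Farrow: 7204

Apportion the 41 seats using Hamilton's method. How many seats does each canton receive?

Arden=10, Brisco=9, Carrow=3, Dorne=6, Eskel=5, Farrow=8

Standard divisor: 38496 ÷ 41 ≈ 938.927.
Standard quotas: Arden 10.1201, Brisco 9.0231, Carrow 3.2037, Dorne 6.3956, Eskel 4.5850, Farrow 7.6726.
Lower quotas: Arden 10, Brisco 9, Carrow 3, Dorne 6, Eskel 4, Farrow 7 (sum 39, leaving 2 seats).
Remainders in descending order: Farrow 0.6726, Eskel 0.5850, Dorne 0.3956, Carrow 0.2037, Arden 0.1201, Brisco 0.0231.
Largest remainders: Farrow, Eskel receive the extra seats.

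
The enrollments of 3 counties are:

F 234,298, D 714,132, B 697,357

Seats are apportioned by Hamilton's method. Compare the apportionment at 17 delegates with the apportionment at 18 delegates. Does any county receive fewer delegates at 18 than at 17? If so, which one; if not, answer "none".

At 17 seats: F 3, D 7, B 7.
At 18 seats: F 2, D 8, B 8.
F drops from 3 to 2.

F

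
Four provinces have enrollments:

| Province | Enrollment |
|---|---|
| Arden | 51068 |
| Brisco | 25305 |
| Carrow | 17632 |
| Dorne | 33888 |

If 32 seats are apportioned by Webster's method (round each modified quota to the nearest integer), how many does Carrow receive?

Standard divisor 127893/32 ≈ 3996.656; standard quotas: Arden 12.778, Brisco 6.332, Carrow 4.412, Dorne 8.479.
Rounding to the nearest integer gives 13, 6, 4, 8 = 31 seats, so the divisor must be adjusted.
With modified divisor 3950: modified quotas Arden 12.929, Brisco 6.406, Carrow 4.464, Dorne 8.579.
Rounding to the nearest integer: Arden 13, Brisco 6, Carrow 4, Dorne 9 (total 32).
Carrow receives 4.

4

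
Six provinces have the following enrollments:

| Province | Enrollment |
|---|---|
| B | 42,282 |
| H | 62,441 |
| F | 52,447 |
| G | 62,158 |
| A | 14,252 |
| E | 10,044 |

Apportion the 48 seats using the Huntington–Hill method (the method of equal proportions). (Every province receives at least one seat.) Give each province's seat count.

B: 8; H: 12; F: 11; G: 12; A: 3; E: 2

With divisor 5000: modified quotas B 8.456, H 12.488, F 10.489, G 12.432, A 2.850, E 2.009.
Geometric-mean thresholds: B √(8·9)=8.485, H √(12·13)=12.490, F √(10·11)=10.488, G √(12·13)=12.490, A √(2·3)=2.449, E √(2·3)=2.449.
Each quota rounded against its threshold gives B 8, H 12, F 11, G 12, A 3, E 2 (total 48).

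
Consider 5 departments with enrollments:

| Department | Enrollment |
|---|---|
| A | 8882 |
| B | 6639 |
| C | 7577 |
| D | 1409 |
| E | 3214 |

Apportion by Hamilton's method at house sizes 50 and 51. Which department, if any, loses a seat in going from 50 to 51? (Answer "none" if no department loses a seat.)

At 50 seats: A 16, B 12, C 14, D 2, E 6.
At 51 seats: A 16, B 12, C 14, D 3, E 6.
No department's allocation decreased.

none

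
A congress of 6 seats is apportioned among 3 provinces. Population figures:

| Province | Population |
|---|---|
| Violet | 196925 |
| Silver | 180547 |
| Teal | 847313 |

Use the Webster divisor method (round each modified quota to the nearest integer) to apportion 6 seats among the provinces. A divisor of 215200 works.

Violet=1, Silver=1, Teal=4

With modified divisor 215200: modified quotas Violet 0.915, Silver 0.839, Teal 3.937.
Rounding to the nearest integer: Violet 1, Silver 1, Teal 4 (total 6).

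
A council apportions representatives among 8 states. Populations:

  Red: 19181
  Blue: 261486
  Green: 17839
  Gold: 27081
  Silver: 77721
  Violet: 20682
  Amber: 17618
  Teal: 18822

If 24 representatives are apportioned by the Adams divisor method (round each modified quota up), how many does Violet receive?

1

Standard divisor 460430/24 ≈ 19184.583; standard quotas: Red 1.000, Blue 13.630, Green 0.930, Gold 1.412, Silver 4.051, Violet 1.078, Amber 0.918, Teal 0.981.
Rounding up gives 1, 14, 1, 2, 5, 2, 1, 1 = 27 seats, so the divisor must be adjusted.
With modified divisor 21200: modified quotas Red 0.905, Blue 12.334, Green 0.841, Gold 1.277, Silver 3.666, Violet 0.976, Amber 0.831, Teal 0.888.
Rounding up: Red 1, Blue 13, Green 1, Gold 2, Silver 4, Violet 1, Amber 1, Teal 1 (total 24).
Violet receives 1.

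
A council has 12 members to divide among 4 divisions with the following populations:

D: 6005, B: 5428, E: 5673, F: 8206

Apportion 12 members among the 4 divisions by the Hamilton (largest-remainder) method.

D 3, B 2, E 3, F 4

Total 25312; standard divisor 25312/12 ≈ 2109.333.
Standard quotas: D 2.8469, B 2.5733, E 2.6895, F 3.8903.
Lower quotas: D 2, B 2, E 2, F 3 (sum 9, leaving 3 seats).
Remainders in descending order: F 0.8903, D 0.8469, E 0.6895, B 0.5733.
Largest remainders: F, D, E receive the extra seats.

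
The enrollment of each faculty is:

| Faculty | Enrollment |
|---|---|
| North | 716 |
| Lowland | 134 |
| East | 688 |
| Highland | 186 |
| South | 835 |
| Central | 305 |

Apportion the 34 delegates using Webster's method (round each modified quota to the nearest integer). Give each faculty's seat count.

Standard divisor 2864/34 ≈ 84.235; standard quotas: North 8.500, Lowland 1.591, East 8.168, Highland 2.208, South 9.913, Central 3.621.
Rounding to the nearest integer gives North 8, Lowland 2, East 8, Highland 2, South 10, Central 4 — total 34, matching the house size, so no adjustment is needed.

North: 8, Lowland: 2, East: 8, Highland: 2, South: 10, Central: 4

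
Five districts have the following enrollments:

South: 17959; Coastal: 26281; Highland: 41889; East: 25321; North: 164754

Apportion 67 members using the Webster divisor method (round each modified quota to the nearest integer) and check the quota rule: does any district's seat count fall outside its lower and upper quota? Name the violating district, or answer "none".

North

Standard quotas: South 4.356, Coastal 6.375, Highland 10.161, East 6.142, North 39.965.
Webster allocation: South 4, Coastal 6, Highland 10, East 6, North 41.
North has quota 39.965 (lower 39, upper 40) but receives 41 — outside the quota interval.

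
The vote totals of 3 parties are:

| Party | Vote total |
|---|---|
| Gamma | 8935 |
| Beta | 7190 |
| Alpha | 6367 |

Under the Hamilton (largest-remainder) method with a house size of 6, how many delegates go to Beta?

The standard divisor is 22492/6 ≈ 3748.667.
Standard quotas: Gamma 2.3835, Beta 1.9180, Alpha 1.6985.
Lower quotas: Gamma 2, Beta 1, Alpha 1 (sum 4, leaving 2 seats).
Remainders in descending order: Beta 0.9180, Alpha 0.6985, Gamma 0.3835.
The surplus seats go to Beta, Alpha.
Beta receives 2.

2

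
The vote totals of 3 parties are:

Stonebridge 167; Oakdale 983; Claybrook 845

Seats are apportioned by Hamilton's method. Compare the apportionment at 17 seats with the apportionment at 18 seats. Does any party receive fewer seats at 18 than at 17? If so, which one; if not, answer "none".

Stonebridge

At 17 seats: Stonebridge 2, Oakdale 8, Claybrook 7.
At 18 seats: Stonebridge 1, Oakdale 9, Claybrook 8.
Stonebridge drops from 2 to 1.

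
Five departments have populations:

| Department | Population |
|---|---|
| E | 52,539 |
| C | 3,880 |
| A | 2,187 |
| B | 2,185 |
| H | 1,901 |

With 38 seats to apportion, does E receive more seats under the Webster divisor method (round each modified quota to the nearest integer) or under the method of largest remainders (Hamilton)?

Webster

Webster: E 33, C 2, A 1, B 1, H 1.
Hamilton: E 32, C 3, A 1, B 1, H 1.
E gets 33 under Webster and 32 under Hamilton.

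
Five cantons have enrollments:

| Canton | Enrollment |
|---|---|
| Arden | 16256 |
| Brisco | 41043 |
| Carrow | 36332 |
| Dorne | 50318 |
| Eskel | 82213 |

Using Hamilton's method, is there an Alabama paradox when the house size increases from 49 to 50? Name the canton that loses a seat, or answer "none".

none

At 49 seats: Arden 3, Brisco 9, Carrow 8, Dorne 11, Eskel 18.
At 50 seats: Arden 4, Brisco 9, Carrow 8, Dorne 11, Eskel 18.
No canton's allocation decreased.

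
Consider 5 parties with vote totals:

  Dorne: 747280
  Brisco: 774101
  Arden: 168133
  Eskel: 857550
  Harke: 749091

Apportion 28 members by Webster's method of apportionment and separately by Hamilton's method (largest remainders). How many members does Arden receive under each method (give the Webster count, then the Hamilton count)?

Webster: Dorne 6, Brisco 7, Arden 1, Eskel 7, Harke 7.
Hamilton: Dorne 6, Brisco 7, Arden 2, Eskel 7, Harke 6.
Arden gets 1 under Webster and 2 under Hamilton.

1 and 2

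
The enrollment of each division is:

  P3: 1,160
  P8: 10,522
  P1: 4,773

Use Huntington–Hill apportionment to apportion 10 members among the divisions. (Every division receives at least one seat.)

With divisor 1772: modified quotas P3 0.655, P8 5.938, P1 2.694.
Geometric-mean thresholds: P3 (min 1), P8 √(5·6)=5.477, P1 √(2·3)=2.449.
Each quota rounded against its threshold gives P3 1, P8 6, P1 3 (total 10).

P3: 1; P8: 6; P1: 3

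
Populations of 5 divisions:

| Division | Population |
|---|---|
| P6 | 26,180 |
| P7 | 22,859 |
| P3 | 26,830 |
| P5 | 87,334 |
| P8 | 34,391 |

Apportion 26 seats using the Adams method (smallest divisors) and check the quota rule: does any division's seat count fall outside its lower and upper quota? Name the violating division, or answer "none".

none

Standard quotas: P6 3.445, P7 3.008, P3 3.530, P5 11.492, P8 4.525.
Adams allocation: P6 4, P7 3, P3 4, P5 11, P8 4.
Every allocation lies between the lower and upper quota.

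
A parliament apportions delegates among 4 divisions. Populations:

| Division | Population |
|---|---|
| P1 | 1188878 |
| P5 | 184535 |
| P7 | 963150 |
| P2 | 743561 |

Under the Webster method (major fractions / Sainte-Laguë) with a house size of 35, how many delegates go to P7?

Standard divisor 3080124/35 ≈ 88003.543; standard quotas: P1 13.509, P5 2.097, P7 10.944, P2 8.449.
Rounding to the nearest integer gives P1 14, P5 2, P7 11, P2 8 — total 35, matching the house size, so no adjustment is needed.
P7 receives 11.

11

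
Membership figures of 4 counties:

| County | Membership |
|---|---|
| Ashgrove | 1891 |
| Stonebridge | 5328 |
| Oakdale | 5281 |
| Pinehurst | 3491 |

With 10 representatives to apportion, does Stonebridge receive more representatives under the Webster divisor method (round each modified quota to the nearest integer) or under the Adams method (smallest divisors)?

Webster

Webster: Ashgrove 1, Stonebridge 4, Oakdale 3, Pinehurst 2.
Adams: Ashgrove 2, Stonebridge 3, Oakdale 3, Pinehurst 2.
Stonebridge gets 4 under Webster and 3 under Adams.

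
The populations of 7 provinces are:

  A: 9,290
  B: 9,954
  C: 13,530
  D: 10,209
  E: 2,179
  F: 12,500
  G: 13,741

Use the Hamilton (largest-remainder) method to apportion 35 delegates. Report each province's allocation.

Standard divisor: 71403 ÷ 35 ≈ 2040.086.
Standard quotas: A 4.5537, B 4.8792, C 6.6321, D 5.0042, E 1.0681, F 6.1272, G 6.7355.
Lower quotas: A 4, B 4, C 6, D 5, E 1, F 6, G 6 (sum 32, leaving 3 seats).
Remainders in descending order: B 0.8792, G 0.7355, C 0.6321, A 0.5537, F 0.1272, E 0.0681, D 0.0042.
Largest remainders: B, G, C receive the extra seats.

A 4, B 5, C 7, D 5, E 1, F 6, G 7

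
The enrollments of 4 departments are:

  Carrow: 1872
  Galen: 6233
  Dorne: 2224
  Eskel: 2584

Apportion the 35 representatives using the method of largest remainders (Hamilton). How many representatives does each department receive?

Standard divisor: 12913 ÷ 35 ≈ 368.943.
Standard quotas: Carrow 5.0740, Galen 16.8942, Dorne 6.0280, Eskel 7.0038.
Lower quotas: Carrow 5, Galen 16, Dorne 6, Eskel 7 (sum 34, leaving 1 seat).
Remainders in descending order: Galen 0.8942, Carrow 0.0740, Dorne 0.0280, Eskel 0.0038.
Largest remainder: Galen receives the extra seat.

Carrow 5, Galen 17, Dorne 6, Eskel 7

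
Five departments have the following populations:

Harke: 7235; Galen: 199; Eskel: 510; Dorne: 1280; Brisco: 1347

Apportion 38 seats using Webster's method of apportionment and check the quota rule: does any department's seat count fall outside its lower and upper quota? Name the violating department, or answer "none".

Harke

Standard quotas: Harke 26.008, Galen 0.715, Eskel 1.833, Dorne 4.601, Brisco 4.842.
Webster allocation: Harke 25, Galen 1, Eskel 2, Dorne 5, Brisco 5.
Harke has quota 26.008 (lower 26, upper 27) but receives 25 — outside the quota interval.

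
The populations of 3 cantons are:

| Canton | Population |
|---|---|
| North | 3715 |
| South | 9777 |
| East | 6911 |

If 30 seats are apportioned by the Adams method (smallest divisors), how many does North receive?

6

Standard divisor 20403/30 ≈ 680.1; standard quotas: North 5.462, South 14.376, East 10.162.
Rounding up gives 6, 15, 11 = 32 seats, so the divisor must be adjusted.
With modified divisor 700: modified quotas North 5.307, South 13.967, East 9.873.
Rounding up: North 6, South 14, East 10 (total 30).
North receives 6.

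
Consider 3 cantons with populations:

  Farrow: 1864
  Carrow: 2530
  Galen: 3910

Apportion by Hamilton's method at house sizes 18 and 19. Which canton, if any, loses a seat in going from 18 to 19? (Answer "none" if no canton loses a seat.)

At 18 seats: Farrow 4, Carrow 6, Galen 8.
At 19 seats: Farrow 4, Carrow 6, Galen 9.
No canton's allocation decreased.

none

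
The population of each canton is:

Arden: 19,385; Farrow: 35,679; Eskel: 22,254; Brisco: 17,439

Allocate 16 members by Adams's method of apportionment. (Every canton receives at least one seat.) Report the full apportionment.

Standard divisor 94757/16 ≈ 5922.312; standard quotas: Arden 3.273, Farrow 6.025, Eskel 3.758, Brisco 2.945.
Rounding up gives 4, 7, 4, 3 = 18 seats, so the divisor must be adjusted.
With modified divisor 6800: modified quotas Arden 2.851, Farrow 5.247, Eskel 3.273, Brisco 2.565.
Rounding up: Arden 3, Farrow 6, Eskel 4, Brisco 3 (total 16).

Arden 3; Farrow 6; Eskel 4; Brisco 3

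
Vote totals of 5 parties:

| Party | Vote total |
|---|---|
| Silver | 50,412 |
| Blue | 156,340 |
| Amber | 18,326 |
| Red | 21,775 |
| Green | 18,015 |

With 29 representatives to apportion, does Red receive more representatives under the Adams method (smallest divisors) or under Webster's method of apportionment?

Adams

Adams: Silver 6, Blue 16, Amber 2, Red 3, Green 2.
Webster: Silver 6, Blue 17, Amber 2, Red 2, Green 2.
Red gets 3 under Adams and 2 under Webster.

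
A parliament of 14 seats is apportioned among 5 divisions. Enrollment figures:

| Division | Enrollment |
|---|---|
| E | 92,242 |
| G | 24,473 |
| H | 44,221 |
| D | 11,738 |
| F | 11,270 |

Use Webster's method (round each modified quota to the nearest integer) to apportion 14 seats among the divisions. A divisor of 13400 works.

With modified divisor 13400: modified quotas E 6.884, G 1.826, H 3.300, D 0.876, F 0.841.
Rounding to the nearest integer: E 7, G 2, H 3, D 1, F 1 (total 14).

E 7; G 2; H 3; D 1; F 1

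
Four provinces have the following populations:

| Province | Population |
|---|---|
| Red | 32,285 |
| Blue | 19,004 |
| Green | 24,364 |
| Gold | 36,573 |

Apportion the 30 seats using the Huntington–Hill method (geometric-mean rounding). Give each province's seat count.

With divisor 3782: modified quotas Red 8.536, Blue 5.025, Green 6.442, Gold 9.670.
Geometric-mean thresholds: Red √(8·9)=8.485, Blue √(5·6)=5.477, Green √(6·7)=6.481, Gold √(9·10)=9.487.
Each quota rounded against its threshold gives Red 9, Blue 5, Green 6, Gold 10 (total 30).

Red=9, Blue=5, Green=6, Gold=10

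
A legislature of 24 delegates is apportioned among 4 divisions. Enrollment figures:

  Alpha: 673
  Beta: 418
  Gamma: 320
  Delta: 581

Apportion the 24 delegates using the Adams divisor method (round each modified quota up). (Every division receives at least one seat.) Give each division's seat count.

Alpha=8, Beta=5, Gamma=4, Delta=7

Standard divisor 1992/24 ≈ 83; standard quotas: Alpha 8.108, Beta 5.036, Gamma 3.855, Delta 7.000.
Rounding up gives 9, 6, 4, 7 = 26 seats, so the divisor must be adjusted.
With modified divisor 90: modified quotas Alpha 7.478, Beta 4.644, Gamma 3.556, Delta 6.456.
Rounding up: Alpha 8, Beta 5, Gamma 4, Delta 7 (total 24).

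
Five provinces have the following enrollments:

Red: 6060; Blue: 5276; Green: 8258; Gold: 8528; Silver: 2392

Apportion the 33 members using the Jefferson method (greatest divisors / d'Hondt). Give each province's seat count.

Standard divisor 30514/33 ≈ 924.667; standard quotas: Red 6.554, Blue 5.706, Green 8.931, Gold 9.223, Silver 2.587.
Rounding down gives 6, 5, 8, 9, 2 = 30 seats, so the divisor must be adjusted.
With modified divisor 860: modified quotas Red 7.047, Blue 6.135, Green 9.602, Gold 9.916, Silver 2.781.
Rounding down: Red 7, Blue 6, Green 9, Gold 9, Silver 2 (total 33).

Red: 7, Blue: 6, Green: 9, Gold: 9, Silver: 2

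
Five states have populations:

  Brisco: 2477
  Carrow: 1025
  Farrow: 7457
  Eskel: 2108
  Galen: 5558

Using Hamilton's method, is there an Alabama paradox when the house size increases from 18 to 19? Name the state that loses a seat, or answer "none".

Brisco

At 18 seats: Brisco 3, Carrow 1, Farrow 7, Eskel 2, Galen 5.
At 19 seats: Brisco 2, Carrow 1, Farrow 8, Eskel 2, Galen 6.
Brisco drops from 3 to 2.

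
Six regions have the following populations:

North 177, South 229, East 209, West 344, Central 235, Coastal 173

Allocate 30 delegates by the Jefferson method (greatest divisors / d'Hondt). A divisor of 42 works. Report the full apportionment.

North 4; South 5; East 4; West 8; Central 5; Coastal 4

With modified divisor 42: modified quotas North 4.214, South 5.452, East 4.976, West 8.190, Central 5.595, Coastal 4.119.
Rounding down: North 4, South 5, East 4, West 8, Central 5, Coastal 4 (total 30).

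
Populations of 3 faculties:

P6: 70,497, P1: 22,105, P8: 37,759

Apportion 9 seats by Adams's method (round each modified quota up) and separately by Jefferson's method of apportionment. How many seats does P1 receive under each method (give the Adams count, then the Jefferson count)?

2 and 1

Adams: P6 4, P1 2, P8 3.
Jefferson: P6 5, P1 1, P8 3.
P1 gets 2 under Adams and 1 under Jefferson.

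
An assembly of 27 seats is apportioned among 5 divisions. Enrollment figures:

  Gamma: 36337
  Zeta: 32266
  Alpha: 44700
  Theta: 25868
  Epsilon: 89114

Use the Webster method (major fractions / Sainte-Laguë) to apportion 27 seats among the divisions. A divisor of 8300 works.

With modified divisor 8300: modified quotas Gamma 4.378, Zeta 3.887, Alpha 5.386, Theta 3.117, Epsilon 10.737.
Rounding to the nearest integer: Gamma 4, Zeta 4, Alpha 5, Theta 3, Epsilon 11 (total 27).

Gamma 4; Zeta 4; Alpha 5; Theta 3; Epsilon 11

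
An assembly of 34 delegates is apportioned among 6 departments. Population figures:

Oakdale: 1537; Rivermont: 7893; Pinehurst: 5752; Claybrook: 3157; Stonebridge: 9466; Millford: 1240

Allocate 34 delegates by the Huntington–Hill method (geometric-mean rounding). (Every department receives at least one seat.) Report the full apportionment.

Oakdale 2, Rivermont 9, Pinehurst 7, Claybrook 4, Stonebridge 11, Millford 1

With divisor 882: modified quotas Oakdale 1.743, Rivermont 8.949, Pinehurst 6.522, Claybrook 3.579, Stonebridge 10.732, Millford 1.406.
Geometric-mean thresholds: Oakdale √(1·2)=1.414, Rivermont √(8·9)=8.485, Pinehurst √(6·7)=6.481, Claybrook √(3·4)=3.464, Stonebridge √(10·11)=10.488, Millford √(1·2)=1.414.
Each quota rounded against its threshold gives Oakdale 2, Rivermont 9, Pinehurst 7, Claybrook 4, Stonebridge 11, Millford 1 (total 34).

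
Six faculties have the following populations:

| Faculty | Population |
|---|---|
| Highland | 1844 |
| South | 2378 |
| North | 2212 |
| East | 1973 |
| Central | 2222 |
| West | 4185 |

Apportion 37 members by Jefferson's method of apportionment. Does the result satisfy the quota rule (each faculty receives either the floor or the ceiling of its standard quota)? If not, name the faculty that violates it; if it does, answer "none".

none

Standard quotas: Highland 4.606, South 5.939, North 5.525, East 4.928, Central 5.550, West 10.453.
Jefferson allocation: Highland 4, South 6, North 5, East 5, Central 6, West 11.
Every allocation lies between the lower and upper quota.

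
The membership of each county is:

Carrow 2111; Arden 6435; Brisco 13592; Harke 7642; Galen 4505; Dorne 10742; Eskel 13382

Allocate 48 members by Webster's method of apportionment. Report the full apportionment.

Carrow=2, Arden=5, Brisco=11, Harke=6, Galen=4, Dorne=9, Eskel=11

Standard divisor 58409/48 ≈ 1216.854; standard quotas: Carrow 1.735, Arden 5.288, Brisco 11.170, Harke 6.280, Galen 3.702, Dorne 8.828, Eskel 10.997.
Rounding to the nearest integer gives Carrow 2, Arden 5, Brisco 11, Harke 6, Galen 4, Dorne 9, Eskel 11 — total 48, matching the house size, so no adjustment is needed.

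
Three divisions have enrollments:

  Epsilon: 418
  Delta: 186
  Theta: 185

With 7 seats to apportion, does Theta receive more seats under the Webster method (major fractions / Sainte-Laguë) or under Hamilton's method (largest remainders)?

Webster: Epsilon 3, Delta 2, Theta 2.
Hamilton: Epsilon 4, Delta 2, Theta 1.
Theta gets 2 under Webster and 1 under Hamilton.

Webster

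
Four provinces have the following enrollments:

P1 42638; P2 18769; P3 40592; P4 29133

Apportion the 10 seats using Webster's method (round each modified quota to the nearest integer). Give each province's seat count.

P1 3, P2 2, P3 3, P4 2

Standard divisor 131132/10 ≈ 13113.2; standard quotas: P1 3.252, P2 1.431, P3 3.096, P4 2.222.
Rounding to the nearest integer gives 3, 1, 3, 2 = 9 seats, so the divisor must be adjusted.
With modified divisor 12300: modified quotas P1 3.467, P2 1.526, P3 3.300, P4 2.369.
Rounding to the nearest integer: P1 3, P2 2, P3 3, P4 2 (total 10).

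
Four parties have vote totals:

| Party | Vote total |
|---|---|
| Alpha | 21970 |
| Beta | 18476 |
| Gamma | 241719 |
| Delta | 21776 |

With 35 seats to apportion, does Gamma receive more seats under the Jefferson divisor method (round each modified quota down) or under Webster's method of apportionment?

Jefferson

Jefferson: Alpha 2, Beta 2, Gamma 29, Delta 2.
Webster: Alpha 3, Beta 2, Gamma 28, Delta 2.
Gamma gets 29 under Jefferson and 28 under Webster.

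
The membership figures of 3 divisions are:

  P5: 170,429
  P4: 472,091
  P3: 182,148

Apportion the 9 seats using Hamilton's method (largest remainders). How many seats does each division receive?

P5 2, P4 5, P3 2

Total 824668; standard divisor 824668/9 ≈ 91629.778.
Standard quotas: P5 1.8600, P4 5.1522, P3 1.9879.
Lower quotas: P5 1, P4 5, P3 1 (sum 7, leaving 2 seats).
Remainders in descending order: P3 0.9879, P5 0.8600, P4 0.1522.
Largest remainders: P3, P5 receive the extra seats.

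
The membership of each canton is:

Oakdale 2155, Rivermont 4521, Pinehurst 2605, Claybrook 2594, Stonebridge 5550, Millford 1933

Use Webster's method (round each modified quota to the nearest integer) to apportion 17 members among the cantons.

Standard divisor 19358/17 ≈ 1138.706; standard quotas: Oakdale 1.892, Rivermont 3.970, Pinehurst 2.288, Claybrook 2.278, Stonebridge 4.874, Millford 1.698.
Rounding to the nearest integer gives Oakdale 2, Rivermont 4, Pinehurst 2, Claybrook 2, Stonebridge 5, Millford 2 — total 17, matching the house size, so no adjustment is needed.

Oakdale 2; Rivermont 4; Pinehurst 2; Claybrook 2; Stonebridge 5; Millford 2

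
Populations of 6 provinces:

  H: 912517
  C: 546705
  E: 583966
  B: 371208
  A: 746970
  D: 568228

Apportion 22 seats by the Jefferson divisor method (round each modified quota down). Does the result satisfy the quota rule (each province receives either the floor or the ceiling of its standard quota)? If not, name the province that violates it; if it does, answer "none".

none

Standard quotas: H 5.383, C 3.225, E 3.445, B 2.190, A 4.406, D 3.352.
Jefferson allocation: H 6, C 3, E 3, B 2, A 5, D 3.
Every allocation lies between the lower and upper quota.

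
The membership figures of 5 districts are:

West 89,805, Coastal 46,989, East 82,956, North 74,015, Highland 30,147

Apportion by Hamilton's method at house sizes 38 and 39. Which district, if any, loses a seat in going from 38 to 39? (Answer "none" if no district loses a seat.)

At 38 seats: West 10, Coastal 5, East 10, North 9, Highland 4.
At 39 seats: West 11, Coastal 6, East 10, North 9, Highland 3.
Highland drops from 4 to 3.

Highland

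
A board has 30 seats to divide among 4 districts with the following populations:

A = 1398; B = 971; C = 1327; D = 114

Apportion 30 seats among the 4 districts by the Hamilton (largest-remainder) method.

A: 11; B: 8; C: 10; D: 1

The standard divisor is 3810/30 = 127.
Standard quotas: A 11.008, B 7.646, C 10.449, D 0.898.
Lower quotas: A 11, B 7, C 10, D 0 (sum 28, leaving 2 seats).
Remainders in descending order: D 0.898, B 0.646, C 0.449, A 0.008.
The surplus seats go to D, B.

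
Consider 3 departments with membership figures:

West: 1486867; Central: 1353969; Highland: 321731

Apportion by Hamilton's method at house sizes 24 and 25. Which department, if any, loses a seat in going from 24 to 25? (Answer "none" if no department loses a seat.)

Highland

At 24 seats: West 11, Central 10, Highland 3.
At 25 seats: West 12, Central 11, Highland 2.
Highland drops from 3 to 2.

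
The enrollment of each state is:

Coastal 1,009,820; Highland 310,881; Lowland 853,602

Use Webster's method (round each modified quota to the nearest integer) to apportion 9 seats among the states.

Standard divisor 2174303/9 ≈ 241589.222; standard quotas: Coastal 4.180, Highland 1.287, Lowland 3.533.
Rounding to the nearest integer gives Coastal 4, Highland 1, Lowland 4 — total 9, matching the house size, so no adjustment is needed.

Coastal 4, Highland 1, Lowland 4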